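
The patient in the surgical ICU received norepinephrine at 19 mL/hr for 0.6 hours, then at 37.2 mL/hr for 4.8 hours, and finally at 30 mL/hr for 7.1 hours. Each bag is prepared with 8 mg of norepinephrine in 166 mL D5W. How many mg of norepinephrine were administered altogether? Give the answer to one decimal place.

19.4 mg

Concentration = 8 mg ÷ 166 mL = 0.04819277 mg/mL
Stage 1: 19 mL/hr × 0.6 hr = 11.4 mL → 11.4 mL × 0.04819277 mg/mL = 0.5493976 mg
Stage 2: 37.2 mL/hr × 4.8 hr = 178.56 mL → 178.56 mL × 0.04819277 mg/mL = 8.605301 mg
Stage 3: 30 mL/hr × 7.1 hr = 213 mL → 213 mL × 0.04819277 mg/mL = 10.26506 mg
Total = 0.5493976 + 8.605301 + 10.26506 = 19.41976 mg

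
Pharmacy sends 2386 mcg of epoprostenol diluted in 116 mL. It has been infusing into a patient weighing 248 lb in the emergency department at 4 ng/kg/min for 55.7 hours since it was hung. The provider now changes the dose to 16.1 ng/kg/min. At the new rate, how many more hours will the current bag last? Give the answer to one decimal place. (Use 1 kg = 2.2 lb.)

8.1 hours

Initial rate:
Weight = 248 lb ÷ 2.2 lb/kg = 112.7273 kg
Dose = 4 ng/kg/min × 112.7273 kg = 450.9091 ng/min
450.9091 ng/min × 60 min/hr = 27054.55 ng/hr
Concentration = 2386 mcg ÷ 116 mL = 20.56897 mcg/mL = 20568.97 ng/mL
Rate = 27054.55 ng/hr ÷ 20568.97 ng/mL = 1.315309 mL/hr
Volume infused so far = 1.315309 mL/hr × 55.7 hr = 73.26271 mL
Volume remaining = 116 − 73.26271 = 42.73729 mL
New rate:
Dose = 16.1 ng/kg/min × 112.7273 kg = 1814.909 ng/min
1814.909 ng/min × 60 min/hr = 108894.5 ng/hr
Rate = 108894.5 ng/hr ÷ 20568.97 ng/mL = 5.294119 mL/hr
Time remaining = 42.73729 mL ÷ 5.294119 mL/hr = 8.072597 hr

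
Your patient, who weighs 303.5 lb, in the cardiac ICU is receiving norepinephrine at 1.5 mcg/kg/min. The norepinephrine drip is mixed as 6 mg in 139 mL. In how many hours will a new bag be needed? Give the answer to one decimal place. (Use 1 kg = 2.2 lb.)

Weight = 303.5 lb ÷ 2.2 lb/kg = 137.9545 kg
Dose = 1.5 mcg/kg/min × 137.9545 kg = 206.9318 mcg/min
206.9318 mcg/min × 60 min/hr = 12415.91 mcg/hr
Concentration = 6 mg ÷ 139 mL = 0.04316547 mg/mL = 43.16547 mcg/mL
Rate = 12415.91 mcg/hr ÷ 43.16547 mcg/mL = 287.6352 mL/hr
Duration = 139 mL ÷ 287.6352 mL/hr = 0.483251 hr

0.5 hours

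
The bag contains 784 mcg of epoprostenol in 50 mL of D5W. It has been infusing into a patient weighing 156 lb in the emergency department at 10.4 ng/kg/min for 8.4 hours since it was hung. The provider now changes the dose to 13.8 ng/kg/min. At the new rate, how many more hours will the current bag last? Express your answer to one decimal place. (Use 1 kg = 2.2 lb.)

Initial rate:
Weight = 156 lb ÷ 2.2 lb/kg = 70.90909 kg
Dose = 10.4 ng/kg/min × 70.90909 kg = 737.4545 ng/min
737.4545 ng/min × 60 min/hr = 44247.27 ng/hr
Concentration = 784 mcg ÷ 50 mL = 15.68 mcg/mL = 15680 ng/mL
Rate = 44247.27 ng/hr ÷ 15680 ng/mL = 2.821892 mL/hr
Volume infused so far = 2.821892 mL/hr × 8.4 hr = 23.7039 mL
Volume remaining = 50 − 23.7039 = 26.2961 mL
New rate:
Dose = 13.8 ng/kg/min × 70.90909 kg = 978.5455 ng/min
978.5455 ng/min × 60 min/hr = 58712.73 ng/hr
Rate = 58712.73 ng/hr ÷ 15680 ng/mL = 3.744434 mL/hr
Time remaining = 26.2961 mL ÷ 3.744434 mL/hr = 7.022718 hr

7.0 hours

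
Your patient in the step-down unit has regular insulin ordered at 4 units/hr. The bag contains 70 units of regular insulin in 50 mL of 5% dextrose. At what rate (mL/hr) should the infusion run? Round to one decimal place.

Concentration = 70 units ÷ 50 mL = 1.4 units/mL
Rate = 4 units/hr ÷ 1.4 units/mL = 2.857143 mL/hr

2.9 mL/hr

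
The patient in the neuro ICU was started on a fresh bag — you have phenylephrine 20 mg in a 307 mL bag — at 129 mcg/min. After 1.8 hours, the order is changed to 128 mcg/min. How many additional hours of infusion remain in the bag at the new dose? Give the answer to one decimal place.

Initial rate:
129 mcg/min × 60 min/hr = 7740 mcg/hr
Concentration = 20 mg ÷ 307 mL = 0.06514658 mg/mL = 65.14658 mcg/mL
Rate = 7740 mcg/hr ÷ 65.14658 mcg/mL = 118.809 mL/hr
Volume infused so far = 118.809 mL/hr × 1.8 hr = 213.8562 mL
Volume remaining = 307 − 213.8562 = 93.1438 mL
New rate:
128 mcg/min × 60 min/hr = 7680 mcg/hr
Rate = 7680 mcg/hr ÷ 65.14658 mcg/mL = 117.888 mL/hr
Time remaining = 93.1438 mL ÷ 117.888 mL/hr = 0.7901042 hr

0.8 hours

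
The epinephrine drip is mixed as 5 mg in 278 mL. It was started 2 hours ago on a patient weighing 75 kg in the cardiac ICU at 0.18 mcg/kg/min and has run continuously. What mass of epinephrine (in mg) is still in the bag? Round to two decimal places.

Dose = 0.18 mcg/kg/min × 75 kg = 13.5 mcg/min
13.5 mcg/min × 60 min/hr = 810 mcg/hr
Concentration = 5 mg ÷ 278 mL = 0.01798561 mg/mL = 17.98561 mcg/mL
Rate = 810 mcg/hr ÷ 17.98561 mcg/mL = 45.036 mL/hr
Volume infused = 45.036 mL/hr × 2 hr = 90.072 mL
Volume remaining = 278 − 90.072 = 187.928 mL
Drug remaining = 187.928 mL × 17.98561 mcg/mL = 3380 mcg = 3.38 mg

3.38 mg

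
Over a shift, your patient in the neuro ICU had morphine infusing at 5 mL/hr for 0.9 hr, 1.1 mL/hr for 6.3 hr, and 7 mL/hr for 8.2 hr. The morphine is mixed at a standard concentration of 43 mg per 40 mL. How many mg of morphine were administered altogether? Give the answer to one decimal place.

74.0 mg

Concentration = 43 mg ÷ 40 mL = 1.075 mg/mL
Stage 1: 5 mL/hr × 0.9 hr = 4.5 mL → 4.5 mL × 1.075 mg/mL = 4.8375 mg
Stage 2: 1.1 mL/hr × 6.3 hr = 6.93 mL → 6.93 mL × 1.075 mg/mL = 7.44975 mg
Stage 3: 7 mL/hr × 8.2 hr = 57.4 mL → 57.4 mL × 1.075 mg/mL = 61.705 mg
Total = 4.8375 + 7.44975 + 61.705 = 73.99225 mg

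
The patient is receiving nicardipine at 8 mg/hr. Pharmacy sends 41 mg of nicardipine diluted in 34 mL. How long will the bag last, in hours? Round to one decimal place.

5.1 hours

Concentration = 41 mg ÷ 34 mL = 1.205882 mg/mL
Rate = 8 mg/hr ÷ 1.205882 mg/mL = 6.634146 mL/hr
Duration = 34 mL ÷ 6.634146 mL/hr = 5.125 hr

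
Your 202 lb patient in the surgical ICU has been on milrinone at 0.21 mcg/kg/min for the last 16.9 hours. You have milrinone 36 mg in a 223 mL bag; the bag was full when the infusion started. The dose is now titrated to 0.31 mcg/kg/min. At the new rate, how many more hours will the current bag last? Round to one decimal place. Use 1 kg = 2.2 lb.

9.6 hours

Initial rate:
Weight = 202 lb ÷ 2.2 lb/kg = 91.81818 kg
Dose = 0.21 mcg/kg/min × 91.81818 kg = 19.28182 mcg/min
19.28182 mcg/min × 60 min/hr = 1156.909 mcg/hr
Concentration = 36 mg ÷ 223 mL = 0.161435 mg/mL = 161.435 mcg/mL
Rate = 1156.909 mcg/hr ÷ 161.435 mcg/mL = 7.166409 mL/hr
Volume infused so far = 7.166409 mL/hr × 16.9 hr = 121.1123 mL
Volume remaining = 223 − 121.1123 = 101.8877 mL
New rate:
Dose = 0.31 mcg/kg/min × 91.81818 kg = 28.46364 mcg/min
28.46364 mcg/min × 60 min/hr = 1707.818 mcg/hr
Rate = 1707.818 mcg/hr ÷ 161.435 mcg/mL = 10.57898 mL/hr
Time remaining = 101.8877 mL ÷ 10.57898 mL/hr = 9.63114 hr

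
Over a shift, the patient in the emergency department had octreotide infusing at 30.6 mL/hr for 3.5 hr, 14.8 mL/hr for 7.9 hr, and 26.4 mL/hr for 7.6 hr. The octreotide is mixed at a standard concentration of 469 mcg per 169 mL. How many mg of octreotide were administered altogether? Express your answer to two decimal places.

Concentration = 469 mcg ÷ 169 mL = 2.775148 mcg/mL
Stage 1: 30.6 mL/hr × 3.5 hr = 107.1 mL → 107.1 mL × 2.775148 mcg/mL = 297.2183 mcg
Stage 2: 14.8 mL/hr × 7.9 hr = 116.92 mL → 116.92 mL × 2.775148 mcg/mL = 324.4703 mcg
Stage 3: 26.4 mL/hr × 7.6 hr = 200.64 mL → 200.64 mL × 2.775148 mcg/mL = 556.8057 mcg
Total = 297.2183 + 324.4703 + 556.8057 = 1178.494 mcg = 1.178494 mg

1.18 mg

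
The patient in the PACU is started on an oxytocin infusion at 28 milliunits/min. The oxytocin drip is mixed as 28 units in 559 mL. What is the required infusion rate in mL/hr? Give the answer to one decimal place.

33.5 mL/hr

28 milliunits/min × 60 min/hr = 1680 milliunits/hr
Concentration = 28 units ÷ 559 mL = 0.05008945 units/mL = 50.08945 milliunits/mL
Rate = 1680 milliunits/hr ÷ 50.08945 milliunits/mL = 33.54 mL/hr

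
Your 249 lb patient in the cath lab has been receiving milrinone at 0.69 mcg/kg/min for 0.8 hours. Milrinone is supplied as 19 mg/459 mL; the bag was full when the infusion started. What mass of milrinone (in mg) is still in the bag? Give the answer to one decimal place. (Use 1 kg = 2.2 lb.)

Weight = 249 lb ÷ 2.2 lb/kg = 113.1818 kg
Dose = 0.69 mcg/kg/min × 113.1818 kg = 78.09545 mcg/min
78.09545 mcg/min × 60 min/hr = 4685.727 mcg/hr
Concentration = 19 mg ÷ 459 mL = 0.04139434 mg/mL = 41.39434 mcg/mL
Rate = 4685.727 mcg/hr ÷ 41.39434 mcg/mL = 113.1973 mL/hr
Volume infused = 113.1973 mL/hr × 0.8 hr = 90.55784 mL
Volume remaining = 459 − 90.55784 = 368.4422 mL
Drug remaining = 368.4422 mL × 41.39434 mcg/mL = 15251.42 mcg = 15.25142 mg

15.3 mg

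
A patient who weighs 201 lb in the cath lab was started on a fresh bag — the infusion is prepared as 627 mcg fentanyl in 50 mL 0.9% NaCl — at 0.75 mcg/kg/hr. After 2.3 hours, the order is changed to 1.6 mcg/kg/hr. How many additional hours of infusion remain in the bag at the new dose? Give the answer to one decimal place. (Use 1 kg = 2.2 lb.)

Initial rate:
Weight = 201 lb ÷ 2.2 lb/kg = 91.36364 kg
Dose = 0.75 mcg/kg/hr × 91.36364 kg = 68.52273 mcg/hr
Concentration = 627 mcg ÷ 50 mL = 12.54 mcg/mL
Rate = 68.52273 mcg/hr ÷ 12.54 mcg/mL = 5.464332 mL/hr
Volume infused so far = 5.464332 mL/hr × 2.3 hr = 12.56796 mL
Volume remaining = 50 − 12.56796 = 37.43204 mL
New rate:
Dose = 1.6 mcg/kg/hr × 91.36364 kg = 146.1818 mcg/hr
Rate = 146.1818 mcg/hr ÷ 12.54 mcg/mL = 11.65724 mL/hr
Time remaining = 37.43204 mL ÷ 11.65724 mL/hr = 3.211054 hr

3.2 hours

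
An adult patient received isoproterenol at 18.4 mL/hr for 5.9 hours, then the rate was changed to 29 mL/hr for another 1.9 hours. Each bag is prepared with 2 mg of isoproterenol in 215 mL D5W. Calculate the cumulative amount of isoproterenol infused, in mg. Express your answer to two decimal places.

1.52 mg

Concentration = 2 mg ÷ 215 mL = 0.009302326 mg/mL
Stage 1: 18.4 mL/hr × 5.9 hr = 108.56 mL → 108.56 mL × 0.009302326 mg/mL = 1.00986 mg
Stage 2: 29 mL/hr × 1.9 hr = 55.1 mL → 55.1 mL × 0.009302326 mg/mL = 0.5125581 mg
Total = 1.00986 + 0.5125581 = 1.522419 mg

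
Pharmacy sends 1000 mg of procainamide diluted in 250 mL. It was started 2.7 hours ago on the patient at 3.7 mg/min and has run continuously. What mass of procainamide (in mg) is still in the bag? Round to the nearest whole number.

401 mg

3.7 mg/min × 60 min/hr = 222 mg/hr
Concentration = 1000 mg ÷ 250 mL = 4 mg/mL
Rate = 222 mg/hr ÷ 4 mg/mL = 55.5 mL/hr
Volume infused = 55.5 mL/hr × 2.7 hr = 149.85 mL
Volume remaining = 250 − 149.85 = 100.15 mL
Drug remaining = 100.15 mL × 4 mg/mL = 400.6 mg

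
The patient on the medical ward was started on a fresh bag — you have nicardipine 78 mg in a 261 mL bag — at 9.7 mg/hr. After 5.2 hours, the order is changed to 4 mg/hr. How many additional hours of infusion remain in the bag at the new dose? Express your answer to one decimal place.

6.9 hours

Initial rate:
Concentration = 78 mg ÷ 261 mL = 0.2988506 mg/mL
Rate = 9.7 mg/hr ÷ 0.2988506 mg/mL = 32.45769 mL/hr
Volume infused so far = 32.45769 mL/hr × 5.2 hr = 168.78 mL
Volume remaining = 261 − 168.78 = 92.22 mL
New rate:
Rate = 4 mg/hr ÷ 0.2988506 mg/mL = 13.38462 mL/hr
Time remaining = 92.22 mL ÷ 13.38462 mL/hr = 6.89 hr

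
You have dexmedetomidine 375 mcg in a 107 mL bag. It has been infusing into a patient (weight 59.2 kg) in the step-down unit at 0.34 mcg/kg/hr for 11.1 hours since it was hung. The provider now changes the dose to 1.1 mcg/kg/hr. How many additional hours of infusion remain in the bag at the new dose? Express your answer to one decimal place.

2.3 hours

Initial rate:
Dose = 0.34 mcg/kg/hr × 59.2 kg = 20.128 mcg/hr
Concentration = 375 mcg ÷ 107 mL = 3.504673 mcg/mL
Rate = 20.128 mcg/hr ÷ 3.504673 mcg/mL = 5.743189 mL/hr
Volume infused so far = 5.743189 mL/hr × 11.1 hr = 63.7494 mL
Volume remaining = 107 − 63.7494 = 43.2506 mL
New rate:
Dose = 1.1 mcg/kg/hr × 59.2 kg = 65.12 mcg/hr
Rate = 65.12 mcg/hr ÷ 3.504673 mcg/mL = 18.58091 mL/hr
Time remaining = 43.2506 mL ÷ 18.58091 mL/hr = 2.32769 hr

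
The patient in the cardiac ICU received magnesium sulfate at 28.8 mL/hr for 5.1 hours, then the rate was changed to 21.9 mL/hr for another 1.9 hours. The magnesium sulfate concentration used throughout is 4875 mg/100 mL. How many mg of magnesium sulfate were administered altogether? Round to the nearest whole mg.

9189 mg

Concentration = 4875 mg ÷ 100 mL = 48.75 mg/mL
Stage 1: 28.8 mL/hr × 5.1 hr = 146.88 mL → 146.88 mL × 48.75 mg/mL = 7160.4 mg
Stage 2: 21.9 mL/hr × 1.9 hr = 41.61 mL → 41.61 mL × 48.75 mg/mL = 2028.487 mg
Total = 7160.4 + 2028.487 = 9188.887 mg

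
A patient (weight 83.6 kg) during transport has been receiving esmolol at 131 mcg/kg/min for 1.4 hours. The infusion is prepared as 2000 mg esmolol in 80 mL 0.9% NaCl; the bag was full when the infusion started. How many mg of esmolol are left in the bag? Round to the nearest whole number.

Dose = 131 mcg/kg/min × 83.6 kg = 10951.6 mcg/min
10951.6 mcg/min × 60 min/hr = 657096 mcg/hr
Concentration = 2000 mg ÷ 80 mL = 25 mg/mL = 25000 mcg/mL
Rate = 657096 mcg/hr ÷ 25000 mcg/mL = 26.28384 mL/hr
Volume infused = 26.28384 mL/hr × 1.4 hr = 36.79738 mL
Volume remaining = 80 − 36.79738 = 43.20262 mL
Drug remaining = 43.20262 mL × 25000 mcg/mL = 1080066 mcg = 1080.066 mg

1080 mg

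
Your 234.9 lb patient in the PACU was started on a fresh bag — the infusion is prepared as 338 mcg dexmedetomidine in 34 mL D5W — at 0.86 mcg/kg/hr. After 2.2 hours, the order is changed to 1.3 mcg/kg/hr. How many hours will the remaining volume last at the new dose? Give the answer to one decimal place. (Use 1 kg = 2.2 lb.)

Initial rate:
Weight = 234.9 lb ÷ 2.2 lb/kg = 106.7727 kg
Dose = 0.86 mcg/kg/hr × 106.7727 kg = 91.82455 mcg/hr
Concentration = 338 mcg ÷ 34 mL = 9.941176 mcg/mL
Rate = 91.82455 mcg/hr ÷ 9.941176 mcg/mL = 9.236789 mL/hr
Volume infused so far = 9.236789 mL/hr × 2.2 hr = 20.32093 mL
Volume remaining = 34 − 20.32093 = 13.67907 mL
New rate:
Dose = 1.3 mcg/kg/hr × 106.7727 kg = 138.8045 mcg/hr
Rate = 138.8045 mcg/hr ÷ 9.941176 mcg/mL = 13.96259 mL/hr
Time remaining = 13.67907 mL ÷ 13.96259 mL/hr = 0.9796941 hr

1.0 hours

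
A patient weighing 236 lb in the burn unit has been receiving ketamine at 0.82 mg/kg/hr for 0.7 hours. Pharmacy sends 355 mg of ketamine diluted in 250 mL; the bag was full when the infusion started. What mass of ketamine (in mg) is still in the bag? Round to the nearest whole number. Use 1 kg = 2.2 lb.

293 mg

Weight = 236 lb ÷ 2.2 lb/kg = 107.2727 kg
Dose = 0.82 mg/kg/hr × 107.2727 kg = 87.96364 mg/hr
Concentration = 355 mg ÷ 250 mL = 1.42 mg/mL
Rate = 87.96364 mg/hr ÷ 1.42 mg/mL = 61.94622 mL/hr
Volume infused = 61.94622 mL/hr × 0.7 hr = 43.36236 mL
Volume remaining = 250 − 43.36236 = 206.6376 mL
Drug remaining = 206.6376 mL × 1.42 mg/mL = 293.4255 mg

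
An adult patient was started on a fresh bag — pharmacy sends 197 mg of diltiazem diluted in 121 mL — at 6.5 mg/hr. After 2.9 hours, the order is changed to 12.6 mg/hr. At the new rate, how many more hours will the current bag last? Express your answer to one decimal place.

14.1 hours

Initial rate:
Concentration = 197 mg ÷ 121 mL = 1.628099 mg/mL
Rate = 6.5 mg/hr ÷ 1.628099 mg/mL = 3.992386 mL/hr
Volume infused so far = 3.992386 mL/hr × 2.9 hr = 11.57792 mL
Volume remaining = 121 − 11.57792 = 109.4221 mL
New rate:
Rate = 12.6 mg/hr ÷ 1.628099 mg/mL = 7.739086 mL/hr
Time remaining = 109.4221 mL ÷ 7.739086 mL/hr = 14.13889 hr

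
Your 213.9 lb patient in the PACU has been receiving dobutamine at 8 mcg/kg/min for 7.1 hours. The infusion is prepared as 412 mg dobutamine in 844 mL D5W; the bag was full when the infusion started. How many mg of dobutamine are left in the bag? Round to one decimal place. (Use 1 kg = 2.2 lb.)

80.6 mg

Weight = 213.9 lb ÷ 2.2 lb/kg = 97.22727 kg
Dose = 8 mcg/kg/min × 97.22727 kg = 777.8182 mcg/min
777.8182 mcg/min × 60 min/hr = 46669.09 mcg/hr
Concentration = 412 mg ÷ 844 mL = 0.4881517 mg/mL = 488.1517 mcg/mL
Rate = 46669.09 mcg/hr ÷ 488.1517 mcg/mL = 95.60367 mL/hr
Volume infused = 95.60367 mL/hr × 7.1 hr = 678.7861 mL
Volume remaining = 844 − 678.7861 = 165.2139 mL
Drug remaining = 165.2139 mL × 488.1517 mcg/mL = 80649.45 mcg = 80.64945 mg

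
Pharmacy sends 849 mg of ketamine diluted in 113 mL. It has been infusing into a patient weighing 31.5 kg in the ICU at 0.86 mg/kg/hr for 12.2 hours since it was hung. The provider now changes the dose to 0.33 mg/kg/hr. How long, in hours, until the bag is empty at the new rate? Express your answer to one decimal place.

Initial rate:
Dose = 0.86 mg/kg/hr × 31.5 kg = 27.09 mg/hr
Concentration = 849 mg ÷ 113 mL = 7.513274 mg/mL
Rate = 27.09 mg/hr ÷ 7.513274 mg/mL = 3.605618 mL/hr
Volume infused so far = 3.605618 mL/hr × 12.2 hr = 43.98854 mL
Volume remaining = 113 − 43.98854 = 69.01146 mL
New rate:
Dose = 0.33 mg/kg/hr × 31.5 kg = 10.395 mg/hr
Rate = 10.395 mg/hr ÷ 7.513274 mg/mL = 1.383551 mL/hr
Time remaining = 69.01146 mL ÷ 1.383551 mL/hr = 49.87994 hr

49.9 hours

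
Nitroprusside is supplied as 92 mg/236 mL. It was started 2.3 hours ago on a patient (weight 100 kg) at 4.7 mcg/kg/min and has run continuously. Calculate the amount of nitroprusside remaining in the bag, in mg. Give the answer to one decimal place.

27.1 mg

Dose = 4.7 mcg/kg/min × 100 kg = 470 mcg/min
470 mcg/min × 60 min/hr = 28200 mcg/hr
Concentration = 92 mg ÷ 236 mL = 0.3898305 mg/mL = 389.8305 mcg/mL
Rate = 28200 mcg/hr ÷ 389.8305 mcg/mL = 72.33913 mL/hr
Volume infused = 72.33913 mL/hr × 2.3 hr = 166.38 mL
Volume remaining = 236 − 166.38 = 69.62 mL
Drug remaining = 69.62 mL × 389.8305 mcg/mL = 27140 mcg = 27.14 mg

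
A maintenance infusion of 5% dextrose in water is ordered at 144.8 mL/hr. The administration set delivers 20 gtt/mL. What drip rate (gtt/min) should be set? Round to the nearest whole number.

144.8 mL/hr ÷ 60 min/hr = 2.413333 mL/min
2.413333 mL/min × 20 gtt/mL = 48.26667 gtt/min

48 gtt/min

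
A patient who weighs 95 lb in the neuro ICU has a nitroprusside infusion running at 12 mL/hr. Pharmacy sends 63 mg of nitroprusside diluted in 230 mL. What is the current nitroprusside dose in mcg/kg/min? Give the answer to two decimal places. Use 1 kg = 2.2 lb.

Weight = 95 lb ÷ 2.2 lb/kg = 43.18182 kg
Concentration = 63 mg ÷ 230 mL = 0.273913 mg/mL = 273.913 mcg/mL
Drug rate = 12 mL/hr × 273.913 mcg/mL = 3286.957 mcg/hr
3286.957 mcg/hr ÷ 60 min/hr = 54.78261 mcg/min
54.78261 mcg/min ÷ 43.18182 kg = 1.26865 mcg/kg/min

1.27 mcg/kg/min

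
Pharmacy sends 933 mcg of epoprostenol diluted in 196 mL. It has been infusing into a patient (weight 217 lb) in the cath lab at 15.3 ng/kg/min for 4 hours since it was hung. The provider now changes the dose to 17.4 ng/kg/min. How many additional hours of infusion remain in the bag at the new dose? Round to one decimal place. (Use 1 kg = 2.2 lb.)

Initial rate:
Weight = 217 lb ÷ 2.2 lb/kg = 98.63636 kg
Dose = 15.3 ng/kg/min × 98.63636 kg = 1509.136 ng/min
1509.136 ng/min × 60 min/hr = 90548.18 ng/hr
Concentration = 933 mcg ÷ 196 mL = 4.760204 mcg/mL = 4760.204 ng/mL
Rate = 90548.18 ng/hr ÷ 4760.204 ng/mL = 19.02191 mL/hr
Volume infused so far = 19.02191 mL/hr × 4 hr = 76.08765 mL
Volume remaining = 196 − 76.08765 = 119.9124 mL
New rate:
Dose = 17.4 ng/kg/min × 98.63636 kg = 1716.273 ng/min
1716.273 ng/min × 60 min/hr = 102976.4 ng/hr
Rate = 102976.4 ng/hr ÷ 4760.204 ng/mL = 21.63276 mL/hr
Time remaining = 119.9124 mL ÷ 21.63276 mL/hr = 5.54309 hr

5.5 hours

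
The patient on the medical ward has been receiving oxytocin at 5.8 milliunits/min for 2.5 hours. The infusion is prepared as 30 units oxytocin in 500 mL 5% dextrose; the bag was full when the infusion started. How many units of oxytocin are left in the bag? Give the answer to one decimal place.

5.8 milliunits/min × 60 min/hr = 348 milliunits/hr
Concentration = 30 units ÷ 500 mL = 0.06 units/mL = 60 milliunits/mL
Rate = 348 milliunits/hr ÷ 60 milliunits/mL = 5.8 mL/hr
Volume infused = 5.8 mL/hr × 2.5 hr = 14.5 mL
Volume remaining = 500 − 14.5 = 485.5 mL
Drug remaining = 485.5 mL × 60 milliunits/mL = 29130 milliunits = 29.13 units

29.1 units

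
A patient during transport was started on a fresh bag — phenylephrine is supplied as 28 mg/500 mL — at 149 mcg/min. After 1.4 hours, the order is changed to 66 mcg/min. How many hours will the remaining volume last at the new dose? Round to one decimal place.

Initial rate:
149 mcg/min × 60 min/hr = 8940 mcg/hr
Concentration = 28 mg ÷ 500 mL = 0.056 mg/mL = 56 mcg/mL
Rate = 8940 mcg/hr ÷ 56 mcg/mL = 159.6429 mL/hr
Volume infused so far = 159.6429 mL/hr × 1.4 hr = 223.5 mL
Volume remaining = 500 − 223.5 = 276.5 mL
New rate:
66 mcg/min × 60 min/hr = 3960 mcg/hr
Rate = 3960 mcg/hr ÷ 56 mcg/mL = 70.71429 mL/hr
Time remaining = 276.5 mL ÷ 70.71429 mL/hr = 3.910101 hr

3.9 hours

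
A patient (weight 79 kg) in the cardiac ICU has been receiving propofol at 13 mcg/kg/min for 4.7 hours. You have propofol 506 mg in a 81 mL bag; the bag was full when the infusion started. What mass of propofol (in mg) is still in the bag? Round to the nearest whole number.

216 mg

Dose = 13 mcg/kg/min × 79 kg = 1027 mcg/min
1027 mcg/min × 60 min/hr = 61620 mcg/hr
Concentration = 506 mg ÷ 81 mL = 6.246914 mg/mL = 6246.914 mcg/mL
Rate = 61620 mcg/hr ÷ 6246.914 mcg/mL = 9.864071 mL/hr
Volume infused = 9.864071 mL/hr × 4.7 hr = 46.36113 mL
Volume remaining = 81 − 46.36113 = 34.63887 mL
Drug remaining = 34.63887 mL × 6246.914 mcg/mL = 216386 mcg = 216.386 mg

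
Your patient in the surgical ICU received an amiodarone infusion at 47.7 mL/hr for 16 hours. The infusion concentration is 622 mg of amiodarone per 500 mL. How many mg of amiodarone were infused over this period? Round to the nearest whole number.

949 mg

Concentration = 622 mg ÷ 500 mL = 1.244 mg/mL
Drug rate = 47.7 mL/hr × 1.244 mg/mL = 59.3388 mg/hr
Total = 59.3388 mg/hr × 16 hr = 949.4208 mg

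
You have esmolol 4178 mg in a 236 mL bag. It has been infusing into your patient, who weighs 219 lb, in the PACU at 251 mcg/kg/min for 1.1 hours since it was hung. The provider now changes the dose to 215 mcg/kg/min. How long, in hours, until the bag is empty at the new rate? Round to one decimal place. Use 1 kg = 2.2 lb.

Initial rate:
Weight = 219 lb ÷ 2.2 lb/kg = 99.54545 kg
Dose = 251 mcg/kg/min × 99.54545 kg = 24985.91 mcg/min
24985.91 mcg/min × 60 min/hr = 1499155 mcg/hr
Concentration = 4178 mg ÷ 236 mL = 17.70339 mg/mL = 17703.39 mcg/mL
Rate = 1499155 mcg/hr ÷ 17703.39 mcg/mL = 84.68178 mL/hr
Volume infused so far = 84.68178 mL/hr × 1.1 hr = 93.14996 mL
Volume remaining = 236 − 93.14996 = 142.85 mL
New rate:
Dose = 215 mcg/kg/min × 99.54545 kg = 21402.27 mcg/min
21402.27 mcg/min × 60 min/hr = 1284136 mcg/hr
Rate = 1284136 mcg/hr ÷ 17703.39 mcg/mL = 72.53619 mL/hr
Time remaining = 142.85 mL ÷ 72.53619 mL/hr = 1.969363 hr

2.0 hours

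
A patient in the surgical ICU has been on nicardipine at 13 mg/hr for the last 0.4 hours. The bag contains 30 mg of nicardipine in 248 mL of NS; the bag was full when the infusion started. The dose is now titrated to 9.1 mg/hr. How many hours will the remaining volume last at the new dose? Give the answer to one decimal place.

Initial rate:
Concentration = 30 mg ÷ 248 mL = 0.1209677 mg/mL
Rate = 13 mg/hr ÷ 0.1209677 mg/mL = 107.4667 mL/hr
Volume infused so far = 107.4667 mL/hr × 0.4 hr = 42.98667 mL
Volume remaining = 248 − 42.98667 = 205.0133 mL
New rate:
Rate = 9.1 mg/hr ÷ 0.1209677 mg/mL = 75.22667 mL/hr
Time remaining = 205.0133 mL ÷ 75.22667 mL/hr = 2.725275 hr

2.7 hours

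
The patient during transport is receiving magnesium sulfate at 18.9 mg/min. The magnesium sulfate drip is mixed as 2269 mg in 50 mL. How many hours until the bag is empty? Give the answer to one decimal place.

18.9 mg/min × 60 min/hr = 1134 mg/hr
Concentration = 2269 mg ÷ 50 mL = 45.38 mg/mL
Rate = 1134 mg/hr ÷ 45.38 mg/mL = 24.98898 mL/hr
Duration = 50 mL ÷ 24.98898 mL/hr = 2.000882 hr

2.0 hours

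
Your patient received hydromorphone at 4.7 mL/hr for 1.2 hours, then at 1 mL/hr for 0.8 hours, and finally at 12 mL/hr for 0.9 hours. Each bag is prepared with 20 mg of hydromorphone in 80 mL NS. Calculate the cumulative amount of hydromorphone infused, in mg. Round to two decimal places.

Concentration = 20 mg ÷ 80 mL = 0.25 mg/mL
Stage 1: 4.7 mL/hr × 1.2 hr = 5.64 mL → 5.64 mL × 0.25 mg/mL = 1.41 mg
Stage 2: 1 mL/hr × 0.8 hr = 0.8 mL → 0.8 mL × 0.25 mg/mL = 0.2 mg
Stage 3: 12 mL/hr × 0.9 hr = 10.8 mL → 10.8 mL × 0.25 mg/mL = 2.7 mg
Total = 1.41 + 0.2 + 2.7 = 4.31 mg

4.31 mg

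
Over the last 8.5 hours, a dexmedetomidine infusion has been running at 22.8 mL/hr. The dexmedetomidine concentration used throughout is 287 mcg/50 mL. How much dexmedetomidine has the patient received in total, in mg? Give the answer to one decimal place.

1.1 mg

Concentration = 287 mcg ÷ 50 mL = 5.74 mcg/mL
Drug rate = 22.8 mL/hr × 5.74 mcg/mL = 130.872 mcg/hr
Total = 130.872 mcg/hr × 8.5 hr = 1112.412 mcg = 1.112412 mg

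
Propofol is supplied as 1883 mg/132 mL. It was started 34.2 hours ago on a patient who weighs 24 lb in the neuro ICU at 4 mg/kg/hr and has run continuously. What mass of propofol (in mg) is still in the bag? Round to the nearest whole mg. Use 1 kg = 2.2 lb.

Weight = 24 lb ÷ 2.2 lb/kg = 10.90909 kg
Dose = 4 mg/kg/hr × 10.90909 kg = 43.63636 mg/hr
Concentration = 1883 mg ÷ 132 mL = 14.26515 mg/mL
Rate = 43.63636 mg/hr ÷ 14.26515 mg/mL = 3.058948 mL/hr
Volume infused = 3.058948 mL/hr × 34.2 hr = 104.616 mL
Volume remaining = 132 − 104.616 = 27.38396 mL
Drug remaining = 27.38396 mL × 14.26515 mg/mL = 390.6364 mg

391 mg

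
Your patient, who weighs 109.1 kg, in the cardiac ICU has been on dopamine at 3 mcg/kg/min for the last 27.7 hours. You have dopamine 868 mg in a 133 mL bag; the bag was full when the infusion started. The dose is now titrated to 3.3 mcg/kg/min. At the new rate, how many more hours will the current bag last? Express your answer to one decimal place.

15.0 hours

Initial rate:
Dose = 3 mcg/kg/min × 109.1 kg = 327.3 mcg/min
327.3 mcg/min × 60 min/hr = 19638 mcg/hr
Concentration = 868 mg ÷ 133 mL = 6.526316 mg/mL = 6526.316 mcg/mL
Rate = 19638 mcg/hr ÷ 6526.316 mcg/mL = 3.009048 mL/hr
Volume infused so far = 3.009048 mL/hr × 27.7 hr = 83.35064 mL
Volume remaining = 133 − 83.35064 = 49.64936 mL
New rate:
Dose = 3.3 mcg/kg/min × 109.1 kg = 360.03 mcg/min
360.03 mcg/min × 60 min/hr = 21601.8 mcg/hr
Rate = 21601.8 mcg/hr ÷ 6526.316 mcg/mL = 3.309953 mL/hr
Time remaining = 49.64936 mL ÷ 3.309953 mL/hr = 15.00002 hr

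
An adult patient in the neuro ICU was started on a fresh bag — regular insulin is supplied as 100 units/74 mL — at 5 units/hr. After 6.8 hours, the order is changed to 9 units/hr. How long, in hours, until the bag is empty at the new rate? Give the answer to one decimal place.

Initial rate:
Concentration = 100 units ÷ 74 mL = 1.351351 units/mL
Rate = 5 units/hr ÷ 1.351351 units/mL = 3.7 mL/hr
Volume infused so far = 3.7 mL/hr × 6.8 hr = 25.16 mL
Volume remaining = 74 − 25.16 = 48.84 mL
New rate:
Rate = 9 units/hr ÷ 1.351351 units/mL = 6.66 mL/hr
Time remaining = 48.84 mL ÷ 6.66 mL/hr = 7.333333 hr

7.3 hours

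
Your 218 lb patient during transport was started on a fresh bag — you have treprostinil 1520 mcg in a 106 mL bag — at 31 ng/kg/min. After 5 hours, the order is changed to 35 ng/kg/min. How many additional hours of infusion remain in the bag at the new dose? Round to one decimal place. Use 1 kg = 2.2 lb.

2.9 hours

Initial rate:
Weight = 218 lb ÷ 2.2 lb/kg = 99.09091 kg
Dose = 31 ng/kg/min × 99.09091 kg = 3071.818 ng/min
3071.818 ng/min × 60 min/hr = 184309.1 ng/hr
Concentration = 1520 mcg ÷ 106 mL = 14.33962 mcg/mL = 14339.62 ng/mL
Rate = 184309.1 ng/hr ÷ 14339.62 ng/mL = 12.85313 mL/hr
Volume infused so far = 12.85313 mL/hr × 5 hr = 64.26567 mL
Volume remaining = 106 − 64.26567 = 41.73433 mL
New rate:
Dose = 35 ng/kg/min × 99.09091 kg = 3468.182 ng/min
3468.182 ng/min × 60 min/hr = 208090.9 ng/hr
Rate = 208090.9 ng/hr ÷ 14339.62 ng/mL = 14.5116 mL/hr
Time remaining = 41.73433 mL ÷ 14.5116 mL/hr = 2.875928 hr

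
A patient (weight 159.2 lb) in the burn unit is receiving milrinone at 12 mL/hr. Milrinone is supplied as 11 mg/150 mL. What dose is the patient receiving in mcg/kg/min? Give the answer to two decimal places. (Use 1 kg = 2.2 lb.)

0.20 mcg/kg/min

Weight = 159.2 lb ÷ 2.2 lb/kg = 72.36364 kg
Concentration = 11 mg ÷ 150 mL = 0.07333333 mg/mL = 73.33333 mcg/mL
Drug rate = 12 mL/hr × 73.33333 mcg/mL = 880 mcg/hr
880 mcg/hr ÷ 60 min/hr = 14.66667 mcg/min
14.66667 mcg/min ÷ 72.36364 kg = 0.2026801 mcg/kg/min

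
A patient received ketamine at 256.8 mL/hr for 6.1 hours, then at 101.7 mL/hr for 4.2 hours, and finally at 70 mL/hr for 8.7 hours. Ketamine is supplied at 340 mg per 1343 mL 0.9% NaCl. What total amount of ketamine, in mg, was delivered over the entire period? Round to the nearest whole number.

659 mg

Concentration = 340 mg ÷ 1343 mL = 0.2531646 mg/mL
Stage 1: 256.8 mL/hr × 6.1 hr = 1566.48 mL → 1566.48 mL × 0.2531646 mg/mL = 396.5772 mg
Stage 2: 101.7 mL/hr × 4.2 hr = 427.14 mL → 427.14 mL × 0.2531646 mg/mL = 108.1367 mg
Stage 3: 70 mL/hr × 8.7 hr = 609 mL → 609 mL × 0.2531646 mg/mL = 154.1772 mg
Total = 396.5772 + 108.1367 + 154.1772 = 658.8911 mg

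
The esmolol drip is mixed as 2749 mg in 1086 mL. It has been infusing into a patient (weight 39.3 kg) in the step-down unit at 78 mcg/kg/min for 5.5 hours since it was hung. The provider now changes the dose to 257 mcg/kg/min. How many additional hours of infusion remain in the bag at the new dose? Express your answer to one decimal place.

2.9 hours

Initial rate:
Dose = 78 mcg/kg/min × 39.3 kg = 3065.4 mcg/min
3065.4 mcg/min × 60 min/hr = 183924 mcg/hr
Concentration = 2749 mg ÷ 1086 mL = 2.531308 mg/mL = 2531.308 mcg/mL
Rate = 183924 mcg/hr ÷ 2531.308 mcg/mL = 72.65968 mL/hr
Volume infused so far = 72.65968 mL/hr × 5.5 hr = 399.6282 mL
Volume remaining = 1086 − 399.6282 = 686.3718 mL
New rate:
Dose = 257 mcg/kg/min × 39.3 kg = 10100.1 mcg/min
10100.1 mcg/min × 60 min/hr = 606006 mcg/hr
Rate = 606006 mcg/hr ÷ 2531.308 mcg/mL = 239.4043 mL/hr
Time remaining = 686.3718 mL ÷ 239.4043 mL/hr = 2.866998 hr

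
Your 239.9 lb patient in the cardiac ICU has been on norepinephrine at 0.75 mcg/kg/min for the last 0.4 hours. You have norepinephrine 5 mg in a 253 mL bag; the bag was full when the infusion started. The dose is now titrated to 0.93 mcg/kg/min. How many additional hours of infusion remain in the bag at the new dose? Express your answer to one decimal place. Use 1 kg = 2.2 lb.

Initial rate:
Weight = 239.9 lb ÷ 2.2 lb/kg = 109.0455 kg
Dose = 0.75 mcg/kg/min × 109.0455 kg = 81.78409 mcg/min
81.78409 mcg/min × 60 min/hr = 4907.045 mcg/hr
Concentration = 5 mg ÷ 253 mL = 0.01976285 mg/mL = 19.76285 mcg/mL
Rate = 4907.045 mcg/hr ÷ 19.76285 mcg/mL = 248.2965 mL/hr
Volume infused so far = 248.2965 mL/hr × 0.4 hr = 99.3186 mL
Volume remaining = 253 − 99.3186 = 153.6814 mL
New rate:
Dose = 0.93 mcg/kg/min × 109.0455 kg = 101.4123 mcg/min
101.4123 mcg/min × 60 min/hr = 6084.736 mcg/hr
Rate = 6084.736 mcg/hr ÷ 19.76285 mcg/mL = 307.8877 mL/hr
Time remaining = 153.6814 mL ÷ 307.8877 mL/hr = 0.4991476 hr

0.5 hours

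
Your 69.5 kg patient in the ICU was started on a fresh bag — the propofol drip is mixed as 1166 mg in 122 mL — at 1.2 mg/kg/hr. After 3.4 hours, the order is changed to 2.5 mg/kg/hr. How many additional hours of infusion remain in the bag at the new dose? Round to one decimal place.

Initial rate:
Dose = 1.2 mg/kg/hr × 69.5 kg = 83.4 mg/hr
Concentration = 1166 mg ÷ 122 mL = 9.557377 mg/mL
Rate = 83.4 mg/hr ÷ 9.557377 mg/mL = 8.726244 mL/hr
Volume infused so far = 8.726244 mL/hr × 3.4 hr = 29.66923 mL
Volume remaining = 122 − 29.66923 = 92.33077 mL
New rate:
Dose = 2.5 mg/kg/hr × 69.5 kg = 173.75 mg/hr
Rate = 173.75 mg/hr ÷ 9.557377 mg/mL = 18.17967 mL/hr
Time remaining = 92.33077 mL ÷ 18.17967 mL/hr = 5.078791 hr

5.1 hours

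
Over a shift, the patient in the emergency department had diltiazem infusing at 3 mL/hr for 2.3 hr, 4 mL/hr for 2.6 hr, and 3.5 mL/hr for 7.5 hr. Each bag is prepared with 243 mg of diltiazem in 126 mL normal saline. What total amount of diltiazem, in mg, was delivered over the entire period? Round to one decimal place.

84.0 mg

Concentration = 243 mg ÷ 126 mL = 1.928571 mg/mL
Stage 1: 3 mL/hr × 2.3 hr = 6.9 mL → 6.9 mL × 1.928571 mg/mL = 13.30714 mg
Stage 2: 4 mL/hr × 2.6 hr = 10.4 mL → 10.4 mL × 1.928571 mg/mL = 20.05714 mg
Stage 3: 3.5 mL/hr × 7.5 hr = 26.25 mL → 26.25 mL × 1.928571 mg/mL = 50.625 mg
Total = 13.30714 + 20.05714 + 50.625 = 83.98929 mg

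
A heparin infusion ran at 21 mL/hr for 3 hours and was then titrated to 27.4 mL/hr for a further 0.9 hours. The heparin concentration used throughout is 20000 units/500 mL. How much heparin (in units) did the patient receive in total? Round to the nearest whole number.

3506 units

Concentration = 20000 units ÷ 500 mL = 40 units/mL
Stage 1: 21 mL/hr × 3 hr = 63 mL → 63 mL × 40 units/mL = 2520 units
Stage 2: 27.4 mL/hr × 0.9 hr = 24.66 mL → 24.66 mL × 40 units/mL = 986.4 units
Total = 2520 + 986.4 = 3506.4 units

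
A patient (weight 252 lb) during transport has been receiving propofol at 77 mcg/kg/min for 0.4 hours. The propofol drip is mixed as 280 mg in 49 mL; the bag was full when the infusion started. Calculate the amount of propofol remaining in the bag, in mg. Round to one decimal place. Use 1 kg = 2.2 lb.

Weight = 252 lb ÷ 2.2 lb/kg = 114.5455 kg
Dose = 77 mcg/kg/min × 114.5455 kg = 8820 mcg/min
8820 mcg/min × 60 min/hr = 529200 mcg/hr
Concentration = 280 mg ÷ 49 mL = 5.714286 mg/mL = 5714.286 mcg/mL
Rate = 529200 mcg/hr ÷ 5714.286 mcg/mL = 92.61 mL/hr
Volume infused = 92.61 mL/hr × 0.4 hr = 37.044 mL
Volume remaining = 49 − 37.044 = 11.956 mL
Drug remaining = 11.956 mL × 5714.286 mcg/mL = 68320 mcg = 68.32 mg

68.3 mg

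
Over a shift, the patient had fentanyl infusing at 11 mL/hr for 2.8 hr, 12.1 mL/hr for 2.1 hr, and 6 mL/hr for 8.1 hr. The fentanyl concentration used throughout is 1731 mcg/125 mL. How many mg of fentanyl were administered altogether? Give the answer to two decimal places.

Concentration = 1731 mcg ÷ 125 mL = 13.848 mcg/mL
Stage 1: 11 mL/hr × 2.8 hr = 30.8 mL → 30.8 mL × 13.848 mcg/mL = 426.5184 mcg
Stage 2: 12.1 mL/hr × 2.1 hr = 25.41 mL → 25.41 mL × 13.848 mcg/mL = 351.8777 mcg
Stage 3: 6 mL/hr × 8.1 hr = 48.6 mL → 48.6 mL × 13.848 mcg/mL = 673.0128 mcg
Total = 426.5184 + 351.8777 + 673.0128 = 1451.409 mcg = 1.451409 mg

1.45 mg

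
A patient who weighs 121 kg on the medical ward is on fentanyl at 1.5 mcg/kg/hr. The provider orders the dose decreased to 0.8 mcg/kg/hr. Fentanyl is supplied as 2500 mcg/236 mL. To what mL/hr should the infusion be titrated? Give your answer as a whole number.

9 mL/hr

Dose = 0.8 mcg/kg/hr × 121 kg = 96.8 mcg/hr
Concentration = 2500 mcg ÷ 236 mL = 10.59322 mcg/mL
Rate = 96.8 mcg/hr ÷ 10.59322 mcg/mL = 9.13792 mL/hr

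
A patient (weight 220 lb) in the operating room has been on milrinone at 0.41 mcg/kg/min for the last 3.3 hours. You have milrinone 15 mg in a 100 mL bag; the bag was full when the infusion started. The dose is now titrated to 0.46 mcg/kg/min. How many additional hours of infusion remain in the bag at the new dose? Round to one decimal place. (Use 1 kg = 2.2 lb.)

2.5 hours

Initial rate:
Weight = 220 lb ÷ 2.2 lb/kg = 100 kg
Dose = 0.41 mcg/kg/min × 100 kg = 41 mcg/min
41 mcg/min × 60 min/hr = 2460 mcg/hr
Concentration = 15 mg ÷ 100 mL = 0.15 mg/mL = 150 mcg/mL
Rate = 2460 mcg/hr ÷ 150 mcg/mL = 16.4 mL/hr
Volume infused so far = 16.4 mL/hr × 3.3 hr = 54.12 mL
Volume remaining = 100 − 54.12 = 45.88 mL
New rate:
Dose = 0.46 mcg/kg/min × 100 kg = 46 mcg/min
46 mcg/min × 60 min/hr = 2760 mcg/hr
Rate = 2760 mcg/hr ÷ 150 mcg/mL = 18.4 mL/hr
Time remaining = 45.88 mL ÷ 18.4 mL/hr = 2.493478 hr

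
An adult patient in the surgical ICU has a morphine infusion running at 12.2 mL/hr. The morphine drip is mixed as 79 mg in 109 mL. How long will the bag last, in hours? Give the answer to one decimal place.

8.9 hours

Duration = 109 mL ÷ 12.2 mL/hr = 8.934426 hr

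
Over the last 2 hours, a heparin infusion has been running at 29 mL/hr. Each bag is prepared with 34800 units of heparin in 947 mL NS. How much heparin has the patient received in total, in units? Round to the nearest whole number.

Concentration = 34800 units ÷ 947 mL = 36.74762 units/mL
Drug rate = 29 mL/hr × 36.74762 units/mL = 1065.681 units/hr
Total = 1065.681 units/hr × 2 hr = 2131.362 units

2131 units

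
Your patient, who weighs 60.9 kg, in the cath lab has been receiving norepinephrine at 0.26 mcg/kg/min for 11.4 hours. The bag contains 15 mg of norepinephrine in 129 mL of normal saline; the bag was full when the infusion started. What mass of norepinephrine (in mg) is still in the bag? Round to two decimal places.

4.17 mg

Dose = 0.26 mcg/kg/min × 60.9 kg = 15.834 mcg/min
15.834 mcg/min × 60 min/hr = 950.04 mcg/hr
Concentration = 15 mg ÷ 129 mL = 0.1162791 mg/mL = 116.2791 mcg/mL
Rate = 950.04 mcg/hr ÷ 116.2791 mcg/mL = 8.170344 mL/hr
Volume infused = 8.170344 mL/hr × 11.4 hr = 93.14192 mL
Volume remaining = 129 − 93.14192 = 35.85808 mL
Drug remaining = 35.85808 mL × 116.2791 mcg/mL = 4169.544 mcg = 4.169544 mg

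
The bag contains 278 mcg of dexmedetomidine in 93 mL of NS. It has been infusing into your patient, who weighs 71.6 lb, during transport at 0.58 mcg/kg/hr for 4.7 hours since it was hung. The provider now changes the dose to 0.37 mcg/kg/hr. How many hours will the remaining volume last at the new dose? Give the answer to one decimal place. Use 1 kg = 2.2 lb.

Initial rate:
Weight = 71.6 lb ÷ 2.2 lb/kg = 32.54545 kg
Dose = 0.58 mcg/kg/hr × 32.54545 kg = 18.87636 mcg/hr
Concentration = 278 mcg ÷ 93 mL = 2.989247 mcg/mL
Rate = 18.87636 mcg/hr ÷ 2.989247 mcg/mL = 6.314755 mL/hr
Volume infused so far = 6.314755 mL/hr × 4.7 hr = 29.67935 mL
Volume remaining = 93 − 29.67935 = 63.32065 mL
New rate:
Dose = 0.37 mcg/kg/hr × 32.54545 kg = 12.04182 mcg/hr
Rate = 12.04182 mcg/hr ÷ 2.989247 mcg/mL = 4.028378 mL/hr
Time remaining = 63.32065 mL ÷ 4.028378 mL/hr = 15.71865 hr

15.7 hours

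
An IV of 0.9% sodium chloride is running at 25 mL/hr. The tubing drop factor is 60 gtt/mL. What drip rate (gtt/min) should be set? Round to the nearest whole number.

25 gtt/min

25 mL/hr ÷ 60 min/hr = 0.4166667 mL/min
0.4166667 mL/min × 60 gtt/mL = 25 gtt/min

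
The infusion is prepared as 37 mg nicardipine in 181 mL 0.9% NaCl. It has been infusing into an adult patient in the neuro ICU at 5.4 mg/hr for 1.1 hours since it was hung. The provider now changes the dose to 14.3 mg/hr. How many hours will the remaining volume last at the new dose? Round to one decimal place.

2.2 hours

Initial rate:
Concentration = 37 mg ÷ 181 mL = 0.2044199 mg/mL
Rate = 5.4 mg/hr ÷ 0.2044199 mg/mL = 26.41622 mL/hr
Volume infused so far = 26.41622 mL/hr × 1.1 hr = 29.05784 mL
Volume remaining = 181 − 29.05784 = 151.9422 mL
New rate:
Rate = 14.3 mg/hr ÷ 0.2044199 mg/mL = 69.95405 mL/hr
Time remaining = 151.9422 mL ÷ 69.95405 mL/hr = 2.172028 hr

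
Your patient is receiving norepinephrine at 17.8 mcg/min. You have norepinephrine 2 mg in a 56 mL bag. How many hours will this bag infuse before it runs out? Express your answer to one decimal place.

17.8 mcg/min × 60 min/hr = 1068 mcg/hr
Concentration = 2 mg ÷ 56 mL = 0.03571429 mg/mL = 35.71429 mcg/mL
Rate = 1068 mcg/hr ÷ 35.71429 mcg/mL = 29.904 mL/hr
Duration = 56 mL ÷ 29.904 mL/hr = 1.872659 hr

1.9 hours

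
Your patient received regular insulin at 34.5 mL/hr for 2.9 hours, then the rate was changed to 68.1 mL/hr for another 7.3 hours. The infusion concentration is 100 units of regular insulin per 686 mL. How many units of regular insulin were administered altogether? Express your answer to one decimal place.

Concentration = 100 units ÷ 686 mL = 0.1457726 units/mL
Stage 1: 34.5 mL/hr × 2.9 hr = 100.05 mL → 100.05 mL × 0.1457726 units/mL = 14.58455 units
Stage 2: 68.1 mL/hr × 7.3 hr = 497.13 mL → 497.13 mL × 0.1457726 units/mL = 72.46793 units
Total = 14.58455 + 72.46793 = 87.05248 units

87.1 units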